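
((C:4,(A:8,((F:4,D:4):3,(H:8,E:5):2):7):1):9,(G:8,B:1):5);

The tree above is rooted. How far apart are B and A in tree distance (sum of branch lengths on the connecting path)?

The path runs B → … → MRCA → … → A; the MRCA is the root of the tree.
Branch lengths along that path: 1 + 5 + 9 + 1 + 8 = 24.

24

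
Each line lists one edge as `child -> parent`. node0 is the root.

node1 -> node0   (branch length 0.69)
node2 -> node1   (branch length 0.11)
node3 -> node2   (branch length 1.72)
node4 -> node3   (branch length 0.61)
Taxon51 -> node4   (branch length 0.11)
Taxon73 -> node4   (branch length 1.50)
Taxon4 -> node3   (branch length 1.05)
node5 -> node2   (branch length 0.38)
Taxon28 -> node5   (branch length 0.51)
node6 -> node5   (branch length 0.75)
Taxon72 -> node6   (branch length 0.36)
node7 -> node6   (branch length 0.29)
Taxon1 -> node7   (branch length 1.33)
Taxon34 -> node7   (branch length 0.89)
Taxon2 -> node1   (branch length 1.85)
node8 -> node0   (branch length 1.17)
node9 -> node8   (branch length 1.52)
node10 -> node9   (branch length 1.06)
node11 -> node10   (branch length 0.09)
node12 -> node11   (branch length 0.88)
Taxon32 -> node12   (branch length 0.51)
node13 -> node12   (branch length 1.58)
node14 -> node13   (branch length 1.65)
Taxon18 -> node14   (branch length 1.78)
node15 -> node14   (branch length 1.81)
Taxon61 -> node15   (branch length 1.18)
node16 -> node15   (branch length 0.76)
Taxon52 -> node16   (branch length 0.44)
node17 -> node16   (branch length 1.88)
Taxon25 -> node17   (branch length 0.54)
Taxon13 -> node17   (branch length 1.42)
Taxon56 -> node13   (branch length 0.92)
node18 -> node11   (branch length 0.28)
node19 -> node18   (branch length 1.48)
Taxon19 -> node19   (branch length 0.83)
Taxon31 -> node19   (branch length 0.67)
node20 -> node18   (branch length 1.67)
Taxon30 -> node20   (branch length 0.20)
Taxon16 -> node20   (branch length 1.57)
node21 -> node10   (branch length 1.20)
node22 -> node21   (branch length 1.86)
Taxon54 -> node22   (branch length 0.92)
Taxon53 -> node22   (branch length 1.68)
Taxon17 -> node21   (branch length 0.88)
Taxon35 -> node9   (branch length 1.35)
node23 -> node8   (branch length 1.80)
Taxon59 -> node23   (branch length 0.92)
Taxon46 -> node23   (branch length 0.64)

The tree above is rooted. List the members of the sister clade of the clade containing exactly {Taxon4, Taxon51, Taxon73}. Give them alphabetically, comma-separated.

The clade containing exactly {Taxon4, Taxon51, Taxon73} attaches to the tree at the node subtending (((Taxon51,Taxon73),Taxon4),(Taxon28,(Taxon72,(Taxon1,Taxon34)))).
The other lineage descending from that same node — the sister group — is (Taxon28,(Taxon72,(Taxon1,Taxon34))); its 4 tips in alphabetical order are the answer.

Taxon1, Taxon28, Taxon34, Taxon72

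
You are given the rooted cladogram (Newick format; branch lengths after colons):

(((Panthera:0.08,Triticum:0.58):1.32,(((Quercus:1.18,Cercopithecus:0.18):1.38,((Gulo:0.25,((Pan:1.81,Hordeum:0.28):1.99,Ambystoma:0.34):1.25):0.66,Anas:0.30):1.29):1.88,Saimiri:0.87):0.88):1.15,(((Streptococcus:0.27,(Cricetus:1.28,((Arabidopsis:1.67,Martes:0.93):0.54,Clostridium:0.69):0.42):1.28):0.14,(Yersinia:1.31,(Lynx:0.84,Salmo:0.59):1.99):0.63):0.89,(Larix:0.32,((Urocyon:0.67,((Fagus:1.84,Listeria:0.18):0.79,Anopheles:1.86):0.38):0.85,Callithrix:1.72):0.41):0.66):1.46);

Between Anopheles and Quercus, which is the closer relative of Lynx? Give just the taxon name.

The MRCA of Lynx and Anopheles subtends (((Streptococcus,(Cricetus,((Arabidopsis,Martes),Clostridium))),(Yersinia,(Lynx,Salmo))),(Larix,((Urocyon,((Fagus,Listeria),Anopheles)),Callithrix))) (14 taxa).
The MRCA of Lynx and Quercus is the root, subtending the entire tree (24 taxa).
The first is nested inside the second, so Lynx shares a more recent common ancestor with Anopheles.

Anopheles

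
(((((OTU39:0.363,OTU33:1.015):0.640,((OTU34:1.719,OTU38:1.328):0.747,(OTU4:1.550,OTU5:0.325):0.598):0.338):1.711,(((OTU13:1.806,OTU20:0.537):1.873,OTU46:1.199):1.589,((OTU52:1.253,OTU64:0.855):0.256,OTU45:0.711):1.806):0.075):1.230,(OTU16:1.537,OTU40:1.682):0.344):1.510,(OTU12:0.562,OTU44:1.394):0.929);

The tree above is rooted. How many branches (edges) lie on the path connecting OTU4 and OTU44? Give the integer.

8

The MRCA of OTU4 and OTU44 is the root of the tree.
From OTU4 up to that node: 6 branches. From OTU44 up to the same node: 2 branches. Total: 6 + 2 = 8.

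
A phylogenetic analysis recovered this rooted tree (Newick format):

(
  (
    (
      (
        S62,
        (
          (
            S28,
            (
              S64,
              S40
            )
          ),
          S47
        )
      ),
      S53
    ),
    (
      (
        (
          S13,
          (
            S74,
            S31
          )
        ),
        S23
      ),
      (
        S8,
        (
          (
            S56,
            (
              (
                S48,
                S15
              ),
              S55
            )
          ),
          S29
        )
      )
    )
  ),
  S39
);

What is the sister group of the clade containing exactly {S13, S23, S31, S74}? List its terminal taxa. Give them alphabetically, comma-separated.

The clade containing exactly {S13, S23, S31, S74} attaches to the tree at the node subtending (((S13,(S74,S31)),S23),(S8,((S56,((S48,S15),S55)),S29))).
The other lineage descending from that same node — the sister group — is (S8,((S56,((S48,S15),S55)),S29)); its 6 tips in alphabetical order are the answer.

S15, S29, S48, S55, S56, S8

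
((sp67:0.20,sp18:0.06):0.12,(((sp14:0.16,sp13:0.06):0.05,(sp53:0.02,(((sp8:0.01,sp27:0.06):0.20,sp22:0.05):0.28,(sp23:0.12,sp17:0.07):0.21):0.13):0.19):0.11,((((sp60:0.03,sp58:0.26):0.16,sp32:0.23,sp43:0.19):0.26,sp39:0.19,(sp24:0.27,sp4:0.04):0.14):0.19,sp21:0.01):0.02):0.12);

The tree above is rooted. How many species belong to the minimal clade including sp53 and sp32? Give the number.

The MRCA of sp53 and sp32 is the node subtending (((sp14,sp13),(sp53,(((sp8,sp27),sp22),(sp23,sp17)))),((((sp60,sp58),sp32,sp43),sp39,(sp24,sp4)),sp21)).
That clade contains 16 terminal taxa: sp13, sp14, sp17, sp21, sp22, sp23, sp24, sp27, sp32, sp39, sp4, sp43, sp53, sp58, sp60, sp8.

16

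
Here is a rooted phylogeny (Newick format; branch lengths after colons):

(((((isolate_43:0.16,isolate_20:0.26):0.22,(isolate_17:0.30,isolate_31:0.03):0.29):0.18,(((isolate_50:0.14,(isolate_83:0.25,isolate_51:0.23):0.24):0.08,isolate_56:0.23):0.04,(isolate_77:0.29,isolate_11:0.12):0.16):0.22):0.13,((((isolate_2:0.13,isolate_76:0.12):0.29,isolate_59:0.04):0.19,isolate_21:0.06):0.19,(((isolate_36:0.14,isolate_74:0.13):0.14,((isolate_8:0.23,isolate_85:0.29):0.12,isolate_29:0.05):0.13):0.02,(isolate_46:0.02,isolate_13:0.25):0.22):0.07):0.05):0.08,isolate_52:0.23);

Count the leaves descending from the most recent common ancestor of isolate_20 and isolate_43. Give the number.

The MRCA of isolate_20 and isolate_43 is the node subtending (isolate_43,isolate_20).
That clade contains 2 terminal taxa: isolate_20, isolate_43.

2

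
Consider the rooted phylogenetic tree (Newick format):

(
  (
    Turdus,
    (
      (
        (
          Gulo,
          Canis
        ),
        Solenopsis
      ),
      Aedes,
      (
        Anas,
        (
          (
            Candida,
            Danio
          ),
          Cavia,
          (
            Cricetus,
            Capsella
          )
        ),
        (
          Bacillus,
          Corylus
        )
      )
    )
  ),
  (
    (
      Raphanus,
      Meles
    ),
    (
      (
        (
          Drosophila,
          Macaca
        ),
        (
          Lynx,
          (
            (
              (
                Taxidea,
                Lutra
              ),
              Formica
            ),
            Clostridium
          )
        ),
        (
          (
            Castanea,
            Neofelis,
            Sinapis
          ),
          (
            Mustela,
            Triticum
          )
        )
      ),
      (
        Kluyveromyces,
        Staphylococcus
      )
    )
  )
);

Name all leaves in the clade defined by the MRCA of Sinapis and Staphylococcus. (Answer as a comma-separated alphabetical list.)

Castanea, Clostridium, Drosophila, Formica, Kluyveromyces, Lutra, Lynx, Macaca, Mustela, Neofelis, Sinapis, Staphylococcus, Taxidea, Triticum

Tracing Sinapis: it sits inside (Castanea,Neofelis,Sinapis).
Tracing Staphylococcus: it sits inside (Kluyveromyces,Staphylococcus).
The smallest clade enclosing both is (((Drosophila,Macaca),(Lynx,(((Taxidea,Lutra),Formica),Clostridium)),((Castanea,Neofelis,Sinapis),(Mustela,Triticum))),(Kluyveromyces,Staphylococcus)); the answer is its 14 terminal taxa in alphabetical order.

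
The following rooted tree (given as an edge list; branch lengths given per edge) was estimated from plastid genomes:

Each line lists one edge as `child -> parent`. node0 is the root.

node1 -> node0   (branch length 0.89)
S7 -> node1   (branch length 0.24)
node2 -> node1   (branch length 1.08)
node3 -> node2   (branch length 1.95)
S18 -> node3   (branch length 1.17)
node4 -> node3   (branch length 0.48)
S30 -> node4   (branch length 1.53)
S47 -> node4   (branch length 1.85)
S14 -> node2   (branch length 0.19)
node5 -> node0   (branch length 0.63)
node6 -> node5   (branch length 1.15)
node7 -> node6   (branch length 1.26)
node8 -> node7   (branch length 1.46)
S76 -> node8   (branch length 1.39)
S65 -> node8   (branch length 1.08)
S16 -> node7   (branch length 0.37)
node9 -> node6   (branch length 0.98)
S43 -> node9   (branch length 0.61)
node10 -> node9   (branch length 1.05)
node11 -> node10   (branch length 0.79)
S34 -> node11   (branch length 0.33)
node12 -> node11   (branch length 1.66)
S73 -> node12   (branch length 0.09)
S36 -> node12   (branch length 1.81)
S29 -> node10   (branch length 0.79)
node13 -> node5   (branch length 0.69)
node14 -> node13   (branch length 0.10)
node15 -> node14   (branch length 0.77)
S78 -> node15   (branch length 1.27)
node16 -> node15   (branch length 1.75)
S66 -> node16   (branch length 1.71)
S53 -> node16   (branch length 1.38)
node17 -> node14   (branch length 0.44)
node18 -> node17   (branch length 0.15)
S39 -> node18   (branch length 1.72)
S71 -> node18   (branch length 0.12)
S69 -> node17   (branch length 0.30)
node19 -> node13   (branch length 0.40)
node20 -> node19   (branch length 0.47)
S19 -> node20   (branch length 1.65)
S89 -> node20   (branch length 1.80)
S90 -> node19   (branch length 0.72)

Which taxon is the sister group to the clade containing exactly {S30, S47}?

S18

The clade containing exactly {S30, S47} attaches to the tree at the node subtending (S18,(S30,S47)).
The other lineage descending from that same node — the sister group — is the single tip S18.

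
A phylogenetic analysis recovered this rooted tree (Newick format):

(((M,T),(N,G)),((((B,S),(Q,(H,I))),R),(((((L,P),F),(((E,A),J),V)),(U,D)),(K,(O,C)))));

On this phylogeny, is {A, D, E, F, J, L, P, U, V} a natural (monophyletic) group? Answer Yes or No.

Yes

The most recent common ancestor of these taxa subtends ((((L,P),F),(((E,A),J),V)),(U,D)).
That clade has exactly 9 tips — every listed taxon and nothing else — so the group is monophyletic.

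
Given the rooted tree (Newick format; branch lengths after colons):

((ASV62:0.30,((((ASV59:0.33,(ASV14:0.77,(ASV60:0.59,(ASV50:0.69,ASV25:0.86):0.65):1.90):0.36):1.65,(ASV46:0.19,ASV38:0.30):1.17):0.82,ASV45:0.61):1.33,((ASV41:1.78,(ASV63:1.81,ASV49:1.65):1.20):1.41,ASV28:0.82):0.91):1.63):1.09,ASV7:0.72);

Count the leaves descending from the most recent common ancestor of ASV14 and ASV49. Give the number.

12

The MRCA of ASV14 and ASV49 is the node subtending ((((ASV59,(ASV14,(ASV60,(ASV50,ASV25)))),(ASV46,ASV38)),ASV45),((ASV41,(ASV63,ASV49)),ASV28)).
That clade contains 12 terminal taxa: ASV14, ASV25, ASV28, ASV38, ASV41, ASV45, ASV46, ASV49, ASV50, ASV59, ASV60, ASV63.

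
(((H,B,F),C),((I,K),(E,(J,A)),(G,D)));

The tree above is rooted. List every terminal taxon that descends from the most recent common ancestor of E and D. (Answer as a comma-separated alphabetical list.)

A, D, E, G, I, J, K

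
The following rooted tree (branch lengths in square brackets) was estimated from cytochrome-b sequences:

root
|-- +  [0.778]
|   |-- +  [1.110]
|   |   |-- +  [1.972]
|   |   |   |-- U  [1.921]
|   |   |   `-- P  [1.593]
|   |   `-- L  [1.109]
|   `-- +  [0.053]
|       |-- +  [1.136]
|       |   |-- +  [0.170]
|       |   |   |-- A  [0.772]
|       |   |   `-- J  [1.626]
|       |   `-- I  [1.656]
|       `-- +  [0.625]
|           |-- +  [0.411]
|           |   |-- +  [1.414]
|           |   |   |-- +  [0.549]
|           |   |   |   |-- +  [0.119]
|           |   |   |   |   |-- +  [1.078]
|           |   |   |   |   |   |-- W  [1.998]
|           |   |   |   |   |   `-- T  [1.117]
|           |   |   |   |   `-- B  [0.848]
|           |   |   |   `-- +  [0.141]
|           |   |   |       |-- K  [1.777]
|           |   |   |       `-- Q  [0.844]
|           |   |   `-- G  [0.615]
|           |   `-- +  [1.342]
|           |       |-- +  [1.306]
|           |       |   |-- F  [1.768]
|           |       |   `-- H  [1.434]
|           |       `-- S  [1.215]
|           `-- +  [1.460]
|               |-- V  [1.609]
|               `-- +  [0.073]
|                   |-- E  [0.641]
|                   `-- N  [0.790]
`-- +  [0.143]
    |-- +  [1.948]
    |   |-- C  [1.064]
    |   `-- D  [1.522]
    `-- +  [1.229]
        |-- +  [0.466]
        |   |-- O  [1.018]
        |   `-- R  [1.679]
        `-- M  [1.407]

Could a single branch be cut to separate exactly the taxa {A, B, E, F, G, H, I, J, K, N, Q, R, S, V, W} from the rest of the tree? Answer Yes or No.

The MRCA of the listed taxa is the root, so the smallest clade containing them is the whole tree.
That clade also contains C, D, L, M, O, P, T, U, which are not in the proposed group, so the group is not monophyletic.

No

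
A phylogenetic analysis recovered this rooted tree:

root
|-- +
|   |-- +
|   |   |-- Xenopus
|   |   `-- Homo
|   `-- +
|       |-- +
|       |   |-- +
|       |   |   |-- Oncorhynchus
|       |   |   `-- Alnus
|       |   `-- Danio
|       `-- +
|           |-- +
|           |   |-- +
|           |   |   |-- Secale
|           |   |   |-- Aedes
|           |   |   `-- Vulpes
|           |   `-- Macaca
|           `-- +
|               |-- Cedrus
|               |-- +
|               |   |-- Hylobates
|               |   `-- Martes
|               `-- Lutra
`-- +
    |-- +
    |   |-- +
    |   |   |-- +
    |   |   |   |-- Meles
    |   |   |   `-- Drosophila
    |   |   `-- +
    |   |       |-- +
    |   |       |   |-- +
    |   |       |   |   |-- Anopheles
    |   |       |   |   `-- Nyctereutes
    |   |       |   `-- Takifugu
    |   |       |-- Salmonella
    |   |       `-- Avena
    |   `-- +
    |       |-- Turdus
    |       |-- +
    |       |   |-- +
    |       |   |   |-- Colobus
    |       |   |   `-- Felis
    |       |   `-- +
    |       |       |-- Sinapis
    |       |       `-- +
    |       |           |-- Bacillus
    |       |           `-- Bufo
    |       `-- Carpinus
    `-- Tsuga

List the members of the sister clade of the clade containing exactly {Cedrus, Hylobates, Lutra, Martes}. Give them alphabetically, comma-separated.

The clade containing exactly {Cedrus, Hylobates, Lutra, Martes} attaches to the tree at the node subtending (((Secale,Aedes,Vulpes),Macaca),(Cedrus,(Hylobates,Martes),Lutra)).
The other lineage descending from that same node — the sister group — is ((Secale,Aedes,Vulpes),Macaca); its 4 tips in alphabetical order are the answer.

Aedes, Macaca, Secale, Vulpes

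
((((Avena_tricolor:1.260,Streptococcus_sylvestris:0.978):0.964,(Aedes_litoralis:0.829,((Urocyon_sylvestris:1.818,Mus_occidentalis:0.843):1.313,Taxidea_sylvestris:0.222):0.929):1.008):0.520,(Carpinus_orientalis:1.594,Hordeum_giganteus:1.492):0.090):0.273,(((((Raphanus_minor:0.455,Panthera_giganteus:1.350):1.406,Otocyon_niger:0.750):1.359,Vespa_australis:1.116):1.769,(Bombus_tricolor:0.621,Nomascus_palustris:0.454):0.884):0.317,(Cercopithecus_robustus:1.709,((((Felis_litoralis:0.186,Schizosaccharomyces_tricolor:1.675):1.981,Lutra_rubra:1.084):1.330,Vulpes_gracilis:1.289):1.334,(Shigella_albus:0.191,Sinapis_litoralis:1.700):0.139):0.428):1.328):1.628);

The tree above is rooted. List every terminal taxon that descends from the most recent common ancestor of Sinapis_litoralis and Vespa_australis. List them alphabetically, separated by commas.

Bombus_tricolor, Cercopithecus_robustus, Felis_litoralis, Lutra_rubra, Nomascus_palustris, Otocyon_niger, Panthera_giganteus, Raphanus_minor, Schizosaccharomyces_tricolor, Shigella_albus, Sinapis_litoralis, Vespa_australis, Vulpes_gracilis

Tracing Sinapis_litoralis: it sits inside (Shigella_albus,Sinapis_litoralis).
Tracing Vespa_australis: it sits inside (((Raphanus_minor,Panthera_giganteus),Otocyon_niger),Vespa_australis).
The smallest clade enclosing both is (((((Raphanus_minor,Panthera_giganteus),Otocyon_niger),Vespa_australis),(Bombus_tricolor,Nomascus_palustris)),(Cercopithecus_robustus,((((Felis_litoralis,Schizosaccharomyces_tricolor),Lutra_rubra),Vulpes_gracilis),(Shigella_albus,Sinapis_litoralis)))); the answer is its 13 terminal taxa in alphabetical order.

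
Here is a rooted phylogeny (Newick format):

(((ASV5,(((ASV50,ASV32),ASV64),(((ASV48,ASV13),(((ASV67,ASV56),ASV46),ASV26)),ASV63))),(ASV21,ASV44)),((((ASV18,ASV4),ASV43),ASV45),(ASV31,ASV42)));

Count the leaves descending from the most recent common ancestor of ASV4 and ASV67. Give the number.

The MRCA of ASV4 and ASV67 is the root, so the clade is the entire tree.
That clade contains 19 terminal taxa: ASV13, ASV18, ASV21, ASV26, ASV31, ASV32, ASV4, ASV42, ASV43, ASV44, ASV45, ASV46, ASV48, ASV5, ASV50, ASV56, ASV63, ASV64, ASV67.

19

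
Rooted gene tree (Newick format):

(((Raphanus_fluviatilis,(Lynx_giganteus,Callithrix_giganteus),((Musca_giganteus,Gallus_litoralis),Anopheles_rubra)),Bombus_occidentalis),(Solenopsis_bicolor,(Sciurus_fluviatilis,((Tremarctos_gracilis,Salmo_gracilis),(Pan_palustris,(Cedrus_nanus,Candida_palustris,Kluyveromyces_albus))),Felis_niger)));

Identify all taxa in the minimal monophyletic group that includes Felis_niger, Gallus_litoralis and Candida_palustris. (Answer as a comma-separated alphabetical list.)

Tracing Felis_niger: it sits inside (Sciurus_fluviatilis,((Tremarctos_gracilis,Salmo_gracilis),(Pan_palustris,(Cedrus_nanus,Candida_palustris,Kluyveromyces_albus))),Felis_niger).
Tracing Gallus_litoralis: it sits inside (Musca_giganteus,Gallus_litoralis).
Tracing Candida_palustris: it sits inside (Cedrus_nanus,Candida_palustris,Kluyveromyces_albus).
The smallest clade enclosing all 3 is the whole tree (their MRCA is the root), so the answer is all 16 tips in alphabetical order.

Anopheles_rubra, Bombus_occidentalis, Callithrix_giganteus, Candida_palustris, Cedrus_nanus, Felis_niger, Gallus_litoralis, Kluyveromyces_albus, Lynx_giganteus, Musca_giganteus, Pan_palustris, Raphanus_fluviatilis, Salmo_gracilis, Sciurus_fluviatilis, Solenopsis_bicolor, Tremarctos_gracilis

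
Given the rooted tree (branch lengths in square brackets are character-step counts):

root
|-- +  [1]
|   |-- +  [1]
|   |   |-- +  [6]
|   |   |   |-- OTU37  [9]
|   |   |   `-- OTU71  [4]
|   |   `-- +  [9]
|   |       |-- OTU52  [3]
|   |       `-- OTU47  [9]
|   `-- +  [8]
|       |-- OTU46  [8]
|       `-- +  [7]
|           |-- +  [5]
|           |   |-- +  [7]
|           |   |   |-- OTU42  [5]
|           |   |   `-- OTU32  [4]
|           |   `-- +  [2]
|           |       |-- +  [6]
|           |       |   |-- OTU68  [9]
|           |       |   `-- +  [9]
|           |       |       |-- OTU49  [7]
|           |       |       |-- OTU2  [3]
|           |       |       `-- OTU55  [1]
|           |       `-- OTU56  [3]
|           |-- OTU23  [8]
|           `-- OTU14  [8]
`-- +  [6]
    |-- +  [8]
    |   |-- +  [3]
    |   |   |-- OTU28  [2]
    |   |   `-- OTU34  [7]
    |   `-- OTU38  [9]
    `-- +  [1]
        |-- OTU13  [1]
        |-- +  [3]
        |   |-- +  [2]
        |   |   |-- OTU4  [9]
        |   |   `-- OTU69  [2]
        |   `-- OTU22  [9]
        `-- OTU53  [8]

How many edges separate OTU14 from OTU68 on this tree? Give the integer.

5

The MRCA of OTU14 and OTU68 is the node subtending (((OTU42,OTU32),((OTU68,(OTU49,OTU2,OTU55)),OTU56)),OTU23,OTU14).
From OTU14 up to that node: 1 branch. From OTU68 up to the same node: 4 branches. Total: 1 + 4 = 5.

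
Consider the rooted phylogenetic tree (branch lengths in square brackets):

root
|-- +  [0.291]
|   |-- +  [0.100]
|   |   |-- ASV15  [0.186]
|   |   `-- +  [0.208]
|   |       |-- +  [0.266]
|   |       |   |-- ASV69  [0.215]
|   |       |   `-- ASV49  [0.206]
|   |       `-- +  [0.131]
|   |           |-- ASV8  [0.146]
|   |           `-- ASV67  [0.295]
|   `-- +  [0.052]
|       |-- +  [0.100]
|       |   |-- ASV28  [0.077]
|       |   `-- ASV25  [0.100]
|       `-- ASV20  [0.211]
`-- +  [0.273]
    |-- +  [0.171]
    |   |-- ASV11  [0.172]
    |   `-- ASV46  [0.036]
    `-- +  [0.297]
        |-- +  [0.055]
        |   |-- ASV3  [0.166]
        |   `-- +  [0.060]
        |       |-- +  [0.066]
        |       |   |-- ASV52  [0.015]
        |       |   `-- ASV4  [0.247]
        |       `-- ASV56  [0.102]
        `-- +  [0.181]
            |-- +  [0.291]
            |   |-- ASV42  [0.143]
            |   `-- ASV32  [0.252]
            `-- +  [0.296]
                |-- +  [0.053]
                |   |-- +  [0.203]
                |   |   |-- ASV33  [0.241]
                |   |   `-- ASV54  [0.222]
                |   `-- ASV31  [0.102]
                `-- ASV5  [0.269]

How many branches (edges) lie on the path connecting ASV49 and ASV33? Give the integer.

The MRCA of ASV49 and ASV33 is the root of the tree.
From ASV49 up to that node: 5 branches. From ASV33 up to the same node: 7 branches. Total: 5 + 7 = 12.

12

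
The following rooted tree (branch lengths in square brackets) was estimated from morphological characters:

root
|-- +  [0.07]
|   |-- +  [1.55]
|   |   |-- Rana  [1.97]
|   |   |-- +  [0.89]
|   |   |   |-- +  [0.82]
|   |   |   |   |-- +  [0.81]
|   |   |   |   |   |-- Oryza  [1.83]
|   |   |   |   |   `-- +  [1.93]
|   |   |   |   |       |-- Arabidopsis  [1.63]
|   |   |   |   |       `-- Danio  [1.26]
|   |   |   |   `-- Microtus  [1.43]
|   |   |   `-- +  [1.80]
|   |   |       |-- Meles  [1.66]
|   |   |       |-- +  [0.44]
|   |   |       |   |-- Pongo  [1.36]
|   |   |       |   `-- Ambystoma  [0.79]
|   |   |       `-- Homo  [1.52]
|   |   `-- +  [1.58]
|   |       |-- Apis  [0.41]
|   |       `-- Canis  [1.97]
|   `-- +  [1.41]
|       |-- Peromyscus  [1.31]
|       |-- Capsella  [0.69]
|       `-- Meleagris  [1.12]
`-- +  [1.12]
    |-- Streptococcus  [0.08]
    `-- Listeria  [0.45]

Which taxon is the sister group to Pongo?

Pongo attaches to the tree at the node subtending (Pongo,Ambystoma).
The other lineage descending from that same node — the sister group — is the single tip Ambystoma.

Ambystoma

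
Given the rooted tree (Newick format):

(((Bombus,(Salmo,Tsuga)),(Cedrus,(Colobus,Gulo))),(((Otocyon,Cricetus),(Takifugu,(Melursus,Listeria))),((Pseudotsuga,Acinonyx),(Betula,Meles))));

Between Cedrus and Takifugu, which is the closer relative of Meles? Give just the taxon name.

The MRCA of Meles and Takifugu subtends (((Otocyon,Cricetus),(Takifugu,(Melursus,Listeria))),((Pseudotsuga,Acinonyx),(Betula,Meles))) (9 taxa).
The MRCA of Meles and Cedrus is the root, subtending the entire tree (15 taxa).
The first is nested inside the second, so Meles shares a more recent common ancestor with Takifugu.

Takifugu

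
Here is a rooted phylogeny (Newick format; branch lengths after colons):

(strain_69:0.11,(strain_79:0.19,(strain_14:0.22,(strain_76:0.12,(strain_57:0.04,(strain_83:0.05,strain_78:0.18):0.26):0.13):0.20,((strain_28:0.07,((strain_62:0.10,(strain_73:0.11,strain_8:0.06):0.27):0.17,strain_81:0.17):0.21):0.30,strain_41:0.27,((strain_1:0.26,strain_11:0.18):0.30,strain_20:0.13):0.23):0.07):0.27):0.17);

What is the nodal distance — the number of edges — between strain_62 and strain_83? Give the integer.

The MRCA of strain_62 and strain_83 is the node subtending (strain_14,(strain_76,(strain_57,(strain_83,strain_78))),((strain_28,((strain_62,(strain_73,strain_8)),strain_81)),strain_41,((strain_1,strain_11),strain_20))).
From strain_62 up to that node: 5 branches. From strain_83 up to the same node: 4 branches. Total: 5 + 4 = 9.

9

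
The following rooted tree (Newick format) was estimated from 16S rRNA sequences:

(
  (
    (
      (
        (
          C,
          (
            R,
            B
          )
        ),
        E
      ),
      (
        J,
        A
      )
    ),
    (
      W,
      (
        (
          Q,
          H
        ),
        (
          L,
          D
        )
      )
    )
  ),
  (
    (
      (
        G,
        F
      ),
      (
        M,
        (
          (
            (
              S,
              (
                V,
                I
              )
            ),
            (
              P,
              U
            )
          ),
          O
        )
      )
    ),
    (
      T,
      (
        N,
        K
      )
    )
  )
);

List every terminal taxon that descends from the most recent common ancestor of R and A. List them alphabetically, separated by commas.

Tracing R: it sits inside (R,B).
Tracing A: it sits inside (J,A).
The smallest clade enclosing both is (((C,(R,B)),E),(J,A)); the answer is its 6 terminal taxa in alphabetical order.

A, B, C, E, J, R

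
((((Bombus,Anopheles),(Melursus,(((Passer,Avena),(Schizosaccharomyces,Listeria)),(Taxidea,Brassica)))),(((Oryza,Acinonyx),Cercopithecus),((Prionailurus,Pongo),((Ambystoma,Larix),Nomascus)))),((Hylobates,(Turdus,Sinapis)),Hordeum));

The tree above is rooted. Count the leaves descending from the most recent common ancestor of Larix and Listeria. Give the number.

17

The MRCA of Larix and Listeria is the node subtending (((Bombus,Anopheles),(Melursus,(((Passer,Avena),(Schizosaccharomyces,Listeria)),(Taxidea,Brassica)))),(((Oryza,Acinonyx),Cercopithecus),((Prionailurus,Pongo),((Ambystoma,Larix),Nomascus)))).
That clade contains 17 terminal taxa: Acinonyx, Ambystoma, Anopheles, Avena, Bombus, Brassica, Cercopithecus, Larix, Listeria, Melursus, Nomascus, Oryza, Passer, Pongo, Prionailurus, Schizosaccharomyces, Taxidea.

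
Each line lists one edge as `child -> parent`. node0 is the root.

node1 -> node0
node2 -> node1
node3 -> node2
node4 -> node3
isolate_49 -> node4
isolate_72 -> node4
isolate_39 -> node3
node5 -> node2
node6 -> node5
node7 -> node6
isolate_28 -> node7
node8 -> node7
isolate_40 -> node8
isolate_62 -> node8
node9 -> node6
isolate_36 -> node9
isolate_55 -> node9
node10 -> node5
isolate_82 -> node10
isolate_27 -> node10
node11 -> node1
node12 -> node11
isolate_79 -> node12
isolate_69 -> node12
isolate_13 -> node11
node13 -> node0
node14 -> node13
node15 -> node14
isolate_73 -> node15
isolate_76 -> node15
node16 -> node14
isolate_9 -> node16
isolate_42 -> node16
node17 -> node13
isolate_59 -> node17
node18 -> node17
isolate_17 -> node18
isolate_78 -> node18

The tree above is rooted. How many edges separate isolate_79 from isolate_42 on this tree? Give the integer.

The MRCA of isolate_79 and isolate_42 is the root of the tree.
From isolate_79 up to that node: 4 branches. From isolate_42 up to the same node: 4 branches. Total: 4 + 4 = 8.

8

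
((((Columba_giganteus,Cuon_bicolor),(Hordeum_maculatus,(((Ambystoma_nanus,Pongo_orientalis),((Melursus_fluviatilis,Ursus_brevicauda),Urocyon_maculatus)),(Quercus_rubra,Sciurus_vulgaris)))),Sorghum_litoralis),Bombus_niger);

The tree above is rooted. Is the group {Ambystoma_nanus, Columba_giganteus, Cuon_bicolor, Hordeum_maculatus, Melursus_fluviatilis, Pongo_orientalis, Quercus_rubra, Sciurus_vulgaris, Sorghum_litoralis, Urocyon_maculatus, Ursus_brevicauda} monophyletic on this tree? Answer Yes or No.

The most recent common ancestor of these taxa subtends (((Columba_giganteus,Cuon_bicolor),(Hordeum_maculatus,(((Ambystoma_nanus,Pongo_orientalis),((Melursus_fluviatilis,Ursus_brevicauda),Urocyon_maculatus)),(Quercus_rubra,Sciurus_vulgaris)))),Sorghum_litoralis).
That clade has exactly 11 tips — every listed taxon and nothing else — so the group is monophyletic.

Yes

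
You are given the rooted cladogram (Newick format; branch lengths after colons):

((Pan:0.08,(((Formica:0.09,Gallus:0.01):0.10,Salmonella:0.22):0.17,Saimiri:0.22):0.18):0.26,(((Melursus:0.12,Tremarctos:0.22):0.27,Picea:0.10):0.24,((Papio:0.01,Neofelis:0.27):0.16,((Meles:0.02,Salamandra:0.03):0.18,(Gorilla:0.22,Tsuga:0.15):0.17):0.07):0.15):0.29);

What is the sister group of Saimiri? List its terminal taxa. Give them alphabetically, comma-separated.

Saimiri attaches to the tree at the node subtending (((Formica,Gallus),Salmonella),Saimiri).
The other lineage descending from that same node — the sister group — is ((Formica,Gallus),Salmonella); its 3 tips in alphabetical order are the answer.

Formica, Gallus, Salmonella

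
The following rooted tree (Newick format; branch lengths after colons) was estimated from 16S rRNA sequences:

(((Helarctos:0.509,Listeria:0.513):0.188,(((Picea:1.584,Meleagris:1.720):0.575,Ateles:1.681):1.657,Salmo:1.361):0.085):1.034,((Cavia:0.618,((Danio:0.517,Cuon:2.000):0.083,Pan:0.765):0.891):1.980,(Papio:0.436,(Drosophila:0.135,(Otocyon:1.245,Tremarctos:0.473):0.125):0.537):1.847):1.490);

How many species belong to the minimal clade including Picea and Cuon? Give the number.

14

The MRCA of Picea and Cuon is the root, so the clade is the entire tree.
That clade contains 14 terminal taxa: Ateles, Cavia, Cuon, Danio, Drosophila, Helarctos, Listeria, Meleagris, Otocyon, Pan, Papio, Picea, Salmo, Tremarctos.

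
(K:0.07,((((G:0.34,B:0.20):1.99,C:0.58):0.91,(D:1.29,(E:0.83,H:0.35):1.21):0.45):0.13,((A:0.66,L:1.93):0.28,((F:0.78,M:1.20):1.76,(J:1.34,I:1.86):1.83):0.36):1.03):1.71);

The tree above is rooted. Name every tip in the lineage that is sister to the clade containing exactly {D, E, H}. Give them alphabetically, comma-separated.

B, C, G

The clade containing exactly {D, E, H} attaches to the tree at the node subtending (((G,B),C),(D,(E,H))).
The other lineage descending from that same node — the sister group — is ((G,B),C); its 3 tips in alphabetical order are the answer.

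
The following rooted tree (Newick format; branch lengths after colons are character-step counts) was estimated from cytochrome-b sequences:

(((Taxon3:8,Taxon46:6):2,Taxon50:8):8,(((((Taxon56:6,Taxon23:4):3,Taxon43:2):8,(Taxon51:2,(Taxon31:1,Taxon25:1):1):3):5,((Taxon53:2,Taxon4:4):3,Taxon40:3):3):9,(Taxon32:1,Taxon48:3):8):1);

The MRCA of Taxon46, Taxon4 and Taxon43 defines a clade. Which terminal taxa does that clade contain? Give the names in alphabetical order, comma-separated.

Taxon23, Taxon25, Taxon3, Taxon31, Taxon32, Taxon4, Taxon40, Taxon43, Taxon46, Taxon48, Taxon50, Taxon51, Taxon53, Taxon56

Tracing Taxon46: it sits inside (Taxon3,Taxon46).
Tracing Taxon4: it sits inside (Taxon53,Taxon4).
Tracing Taxon43: it sits inside ((Taxon56,Taxon23),Taxon43).
The smallest clade enclosing all 3 is the whole tree (their MRCA is the root), so the answer is all 14 tips in alphabetical order.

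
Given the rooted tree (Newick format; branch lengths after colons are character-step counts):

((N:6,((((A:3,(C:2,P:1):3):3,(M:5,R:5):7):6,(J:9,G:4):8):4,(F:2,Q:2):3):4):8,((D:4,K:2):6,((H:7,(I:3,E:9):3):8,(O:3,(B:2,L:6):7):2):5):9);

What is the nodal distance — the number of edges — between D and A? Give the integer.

The MRCA of D and A is the root of the tree.
From D up to that node: 3 branches. From A up to the same node: 6 branches. Total: 3 + 6 = 9.

9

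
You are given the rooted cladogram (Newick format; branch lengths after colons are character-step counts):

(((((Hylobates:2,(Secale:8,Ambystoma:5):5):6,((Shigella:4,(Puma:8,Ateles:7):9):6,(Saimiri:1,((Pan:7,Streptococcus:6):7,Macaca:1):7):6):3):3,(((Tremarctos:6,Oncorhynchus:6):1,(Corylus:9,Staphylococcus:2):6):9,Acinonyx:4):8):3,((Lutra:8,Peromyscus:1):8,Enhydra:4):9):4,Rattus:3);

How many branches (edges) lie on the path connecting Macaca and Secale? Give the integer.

7

The MRCA of Macaca and Secale is the node subtending ((Hylobates,(Secale,Ambystoma)),((Shigella,(Puma,Ateles)),(Saimiri,((Pan,Streptococcus),Macaca)))).
From Macaca up to that node: 4 branches. From Secale up to the same node: 3 branches. Total: 4 + 3 = 7.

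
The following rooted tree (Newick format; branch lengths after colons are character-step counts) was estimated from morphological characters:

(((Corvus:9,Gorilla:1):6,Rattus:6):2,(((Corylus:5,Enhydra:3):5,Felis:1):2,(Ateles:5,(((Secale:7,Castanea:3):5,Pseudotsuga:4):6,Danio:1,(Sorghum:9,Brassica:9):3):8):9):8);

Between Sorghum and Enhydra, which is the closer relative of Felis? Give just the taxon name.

The MRCA of Felis and Enhydra subtends ((Corylus,Enhydra),Felis) (3 taxa).
The MRCA of Felis and Sorghum subtends (((Corylus,Enhydra),Felis),(Ateles,(((Secale,Castanea),Pseudotsuga),Danio,(Sorghum,Brassica)))) (10 taxa).
The first is nested inside the second, so Felis shares a more recent common ancestor with Enhydra.

Enhydra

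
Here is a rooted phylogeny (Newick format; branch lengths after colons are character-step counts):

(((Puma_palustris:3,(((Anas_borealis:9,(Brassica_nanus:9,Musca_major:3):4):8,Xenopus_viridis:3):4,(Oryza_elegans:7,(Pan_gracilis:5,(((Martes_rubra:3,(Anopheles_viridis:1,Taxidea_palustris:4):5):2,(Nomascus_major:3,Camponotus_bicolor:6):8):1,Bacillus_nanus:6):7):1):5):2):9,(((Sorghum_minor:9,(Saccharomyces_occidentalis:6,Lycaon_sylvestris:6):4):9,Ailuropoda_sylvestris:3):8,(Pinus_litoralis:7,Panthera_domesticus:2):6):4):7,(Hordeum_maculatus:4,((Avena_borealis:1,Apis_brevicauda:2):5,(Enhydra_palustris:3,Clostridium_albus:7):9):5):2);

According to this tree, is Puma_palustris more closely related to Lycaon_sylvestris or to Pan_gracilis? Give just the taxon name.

The MRCA of Puma_palustris and Pan_gracilis subtends (Puma_palustris,(((Anas_borealis,(Brassica_nanus,Musca_major)),Xenopus_viridis),(Oryza_elegans,(Pan_gracilis,(((Martes_rubra,(Anopheles_viridis,Taxidea_palustris)),(Nomascus_major,Camponotus_bicolor)),Bacillus_nanus))))) (13 taxa).
The MRCA of Puma_palustris and Lycaon_sylvestris subtends ((Puma_palustris,(((Anas_borealis,(Brassica_nanus,Musca_major)),Xenopus_viridis),(Oryza_elegans,(Pan_gracilis,(((Martes_rubra,(Anopheles_viridis,Taxidea_palustris)),(Nomascus_major,Camponotus_bicolor)),Bacillus_nanus))))),(((Sorghum_minor,(Saccharomyces_occidentalis,Lycaon_sylvestris)),Ailuropoda_sylvestris),(Pinus_litoralis,Panthera_domesticus))) (19 taxa).
The first is nested inside the second, so Puma_palustris shares a more recent common ancestor with Pan_gracilis.

Pan_gracilis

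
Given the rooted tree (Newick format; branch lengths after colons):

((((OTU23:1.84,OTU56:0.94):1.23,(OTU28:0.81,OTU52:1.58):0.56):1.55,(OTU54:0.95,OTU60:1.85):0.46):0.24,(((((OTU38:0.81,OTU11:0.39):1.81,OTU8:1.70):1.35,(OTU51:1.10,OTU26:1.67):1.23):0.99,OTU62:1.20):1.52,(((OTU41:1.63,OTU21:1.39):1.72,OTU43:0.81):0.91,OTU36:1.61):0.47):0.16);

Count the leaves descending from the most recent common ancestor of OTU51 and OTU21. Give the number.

10

The MRCA of OTU51 and OTU21 is the node subtending (((((OTU38,OTU11),OTU8),(OTU51,OTU26)),OTU62),(((OTU41,OTU21),OTU43),OTU36)).
That clade contains 10 terminal taxa: OTU11, OTU21, OTU26, OTU36, OTU38, OTU41, OTU43, OTU51, OTU62, OTU8.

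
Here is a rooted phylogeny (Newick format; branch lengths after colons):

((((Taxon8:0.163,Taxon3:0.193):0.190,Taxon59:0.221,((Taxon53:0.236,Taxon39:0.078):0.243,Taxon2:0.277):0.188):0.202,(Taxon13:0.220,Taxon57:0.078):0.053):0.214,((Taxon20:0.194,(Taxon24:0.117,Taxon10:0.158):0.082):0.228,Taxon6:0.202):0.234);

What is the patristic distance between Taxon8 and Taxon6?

1.205

The path runs Taxon8 → … → MRCA → … → Taxon6; the MRCA is the root of the tree.
Branch lengths along that path: 0.163 + 0.190 + 0.202 + 0.214 + 0.234 + 0.202 = 1.205.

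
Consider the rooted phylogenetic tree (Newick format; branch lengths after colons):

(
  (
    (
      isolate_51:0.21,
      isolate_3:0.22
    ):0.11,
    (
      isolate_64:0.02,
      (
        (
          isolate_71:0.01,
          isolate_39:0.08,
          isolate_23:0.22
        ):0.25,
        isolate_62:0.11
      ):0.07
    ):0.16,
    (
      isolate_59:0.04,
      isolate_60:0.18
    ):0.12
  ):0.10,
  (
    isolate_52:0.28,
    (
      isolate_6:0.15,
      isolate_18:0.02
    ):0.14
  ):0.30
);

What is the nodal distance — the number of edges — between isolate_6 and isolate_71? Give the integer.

8

The MRCA of isolate_6 and isolate_71 is the root of the tree.
From isolate_6 up to that node: 3 branches. From isolate_71 up to the same node: 5 branches. Total: 3 + 5 = 8.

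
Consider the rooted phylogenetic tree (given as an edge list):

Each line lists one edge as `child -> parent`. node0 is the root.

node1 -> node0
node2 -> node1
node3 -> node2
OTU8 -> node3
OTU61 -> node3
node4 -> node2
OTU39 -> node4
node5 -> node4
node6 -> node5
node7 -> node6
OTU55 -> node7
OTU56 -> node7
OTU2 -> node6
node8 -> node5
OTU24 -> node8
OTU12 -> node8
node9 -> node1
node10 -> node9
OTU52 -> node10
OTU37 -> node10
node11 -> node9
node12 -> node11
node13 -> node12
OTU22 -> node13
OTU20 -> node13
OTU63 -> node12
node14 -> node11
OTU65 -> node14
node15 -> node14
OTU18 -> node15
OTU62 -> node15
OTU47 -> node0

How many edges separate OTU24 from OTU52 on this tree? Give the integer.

8

The MRCA of OTU24 and OTU52 is the node subtending (((OTU8,OTU61),(OTU39,(((OTU55,OTU56),OTU2),(OTU24,OTU12)))),((OTU52,OTU37),(((OTU22,OTU20),OTU63),(OTU65,(OTU18,OTU62))))).
From OTU24 up to that node: 5 branches. From OTU52 up to the same node: 3 branches. Total: 5 + 3 = 8.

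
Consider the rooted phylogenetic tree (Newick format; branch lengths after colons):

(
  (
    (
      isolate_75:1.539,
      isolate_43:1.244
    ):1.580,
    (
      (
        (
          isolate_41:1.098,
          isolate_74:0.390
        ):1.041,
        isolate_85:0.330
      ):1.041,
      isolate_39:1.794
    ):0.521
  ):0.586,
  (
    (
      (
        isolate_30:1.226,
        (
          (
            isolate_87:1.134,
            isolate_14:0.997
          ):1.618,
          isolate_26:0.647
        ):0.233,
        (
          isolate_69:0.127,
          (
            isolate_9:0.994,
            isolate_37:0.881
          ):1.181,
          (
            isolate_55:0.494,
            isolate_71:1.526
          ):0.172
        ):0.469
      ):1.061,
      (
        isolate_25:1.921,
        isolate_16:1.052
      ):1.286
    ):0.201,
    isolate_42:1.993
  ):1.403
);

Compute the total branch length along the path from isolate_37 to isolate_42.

5.786

The path runs isolate_37 → … → MRCA → … → isolate_42; the MRCA is the node subtending (((isolate_30,((isolate_87,isolate_14),isolate_26),(isolate_69,(isolate_9,isolate_37),(isolate_55,isolate_71))),(isolate_25,isolate_16)),isolate_42).
Branch lengths along that path: 0.881 + 1.181 + 0.469 + 1.061 + 0.201 + 1.993 = 5.786.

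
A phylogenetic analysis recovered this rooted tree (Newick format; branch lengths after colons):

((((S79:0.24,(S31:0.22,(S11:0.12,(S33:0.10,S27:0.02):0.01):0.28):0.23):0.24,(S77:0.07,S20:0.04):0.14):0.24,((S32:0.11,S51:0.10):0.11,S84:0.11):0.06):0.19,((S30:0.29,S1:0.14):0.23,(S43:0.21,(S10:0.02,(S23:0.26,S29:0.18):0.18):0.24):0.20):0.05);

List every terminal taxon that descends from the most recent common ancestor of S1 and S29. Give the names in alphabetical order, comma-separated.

S1, S10, S23, S29, S30, S43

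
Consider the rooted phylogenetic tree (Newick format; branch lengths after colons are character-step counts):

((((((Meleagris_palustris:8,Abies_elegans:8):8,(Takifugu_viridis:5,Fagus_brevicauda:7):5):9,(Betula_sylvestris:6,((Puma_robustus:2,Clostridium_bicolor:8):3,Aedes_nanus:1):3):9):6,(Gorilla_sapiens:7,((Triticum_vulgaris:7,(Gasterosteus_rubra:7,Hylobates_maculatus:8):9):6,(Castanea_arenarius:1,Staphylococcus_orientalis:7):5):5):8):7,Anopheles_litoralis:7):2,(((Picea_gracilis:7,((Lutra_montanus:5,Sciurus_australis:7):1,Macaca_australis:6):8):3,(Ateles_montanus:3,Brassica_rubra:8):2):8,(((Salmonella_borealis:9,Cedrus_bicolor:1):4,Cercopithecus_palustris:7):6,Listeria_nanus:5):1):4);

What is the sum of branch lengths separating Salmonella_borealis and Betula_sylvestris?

54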